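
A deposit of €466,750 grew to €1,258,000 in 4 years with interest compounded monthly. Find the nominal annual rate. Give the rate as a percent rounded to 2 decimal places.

25.04%

The 48-period growth factor is 1,258,000/466,750 = 2.69523.
r/12 = 2.69523^(1/48) − 1 ≈ 0.0208707, so r ≈ 12·0.0208707 = 25.04489%.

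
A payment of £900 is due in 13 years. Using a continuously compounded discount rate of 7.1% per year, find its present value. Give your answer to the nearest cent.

£357.59

P = A·e^(−rt) = 900·e^(−0.923).
e^(−0.923) ≈ 0.397325276, so P ≈ 357.5927.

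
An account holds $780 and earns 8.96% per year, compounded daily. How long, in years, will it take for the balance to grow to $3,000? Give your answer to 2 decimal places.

We need (1 + 0.000245479)^(365t) = 3.8462, so 365t = ln 3.8462 / ln 1.000245 ≈ 5488.1945.
t ≈ 5488.1945/365 = 15.0361 years.

15.04 years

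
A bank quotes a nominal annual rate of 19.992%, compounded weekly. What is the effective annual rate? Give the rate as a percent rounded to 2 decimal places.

EAR = (1 + 19.992%/52)^52 − 1 = (1 + 0.00384462)^52 − 1.
(1 + 0.00384462)^52 ≈ 1.220837, so EAR ≈ 22.08370%.

22.08%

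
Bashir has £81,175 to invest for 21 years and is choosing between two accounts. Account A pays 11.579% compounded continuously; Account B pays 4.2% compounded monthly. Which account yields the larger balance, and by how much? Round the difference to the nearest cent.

Account A growth factor: e^(0.11579·21) = e^2.43159 ≈ 11.3769570683; balance ≈ 923,524.4900.
Account B growth factor: (1 + 0.0035)^252 ≈ 2.41200919747; balance ≈ 195,794.8466.
Account A is larger by 727,729.6434.

Account A, by £727,729.64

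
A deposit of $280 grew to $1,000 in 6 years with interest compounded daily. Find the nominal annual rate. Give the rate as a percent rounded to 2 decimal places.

The 2190-period growth factor is 1,000/280 = 3.57143.
r/365 = 3.57143^(1/2190) − 1 ≈ 0.000581432, so r ≈ 365·0.000581432 = 21.22226%.

21.22%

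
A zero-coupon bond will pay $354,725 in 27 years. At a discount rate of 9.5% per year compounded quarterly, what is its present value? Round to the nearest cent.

$28,115.71

Growth factor = (1 + 0.02375)^108 ≈ 12.6166133838.
P = 354,725/12.6166133838 ≈ 28,115.7066.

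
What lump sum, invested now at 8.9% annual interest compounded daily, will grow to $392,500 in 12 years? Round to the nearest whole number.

$134,918

Growth factor = (1 + 0.089/365)^4380 ≈ 2.90917580616.
P = 392,500/2.90917580616 ≈ 134,917.9376.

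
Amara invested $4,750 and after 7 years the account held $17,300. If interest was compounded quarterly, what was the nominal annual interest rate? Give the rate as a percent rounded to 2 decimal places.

The 28-period growth factor is 17,300/4,750 = 3.64211.
r/4 = 3.64211^(1/28) − 1 ≈ 0.047245, so r ≈ 4·0.047245 = 18.89801%.

18.90%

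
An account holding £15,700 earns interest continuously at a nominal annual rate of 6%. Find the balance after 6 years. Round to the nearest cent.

A = P·e^(rt) = 15,700·e^(0.06·6) = 15,700·e^0.36.
e^0.36 ≈ 1.4333294146, so A ≈ 22,503.2718.

£22,503.27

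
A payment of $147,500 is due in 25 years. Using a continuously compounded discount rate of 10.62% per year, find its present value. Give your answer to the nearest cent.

$10,369.08

P = A·e^(−rt) = 147,500·e^(−2.655).
e^(−2.655) ≈ 0.0702988386652, so P ≈ 10,369.0787.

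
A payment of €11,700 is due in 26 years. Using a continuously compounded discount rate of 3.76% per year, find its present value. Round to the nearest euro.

P = A·e^(−rt) = 11,700·e^(−0.9776).
e^(−0.9776) ≈ 0.37621292725, so P ≈ 4,401.6912.

€4,402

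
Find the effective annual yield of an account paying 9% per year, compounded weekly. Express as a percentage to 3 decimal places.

9.409%

EAR = (1 + 9%/52)^52 − 1 = (1 + 0.00173077)^52 − 1.
(1 + 0.00173077)^52 ≈ 1.094089, so EAR ≈ 9.40892%.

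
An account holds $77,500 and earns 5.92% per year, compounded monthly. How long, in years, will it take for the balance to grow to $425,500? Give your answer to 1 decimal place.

28.8 years

(1 + 0.00493333)^(12t) = 425,500/77,500 = 5.4903.
12t·ln(1 + 0.00493333) = ln(5.4903); 12t = 1.703/0.0049212 ≈ 346.0509.
t ≈ 28.8376 years.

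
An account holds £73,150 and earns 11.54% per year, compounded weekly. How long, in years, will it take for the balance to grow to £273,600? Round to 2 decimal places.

11.44 years

(1 + 0.00221923)^(52t) = 273,600/73,150 = 3.7403.
52t·ln(1 + 0.00221923) = ln(3.7403); 52t = 1.3192/0.00221677 ≈ 595.0793.
t ≈ 11.4438 years.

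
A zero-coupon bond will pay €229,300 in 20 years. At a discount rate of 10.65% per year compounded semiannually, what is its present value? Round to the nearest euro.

Growth factor = (1 + 0.05325)^40 ≈ 7.96633768845.
P = 229,300/7.96633768845 ≈ 28,783.6154.

€28,784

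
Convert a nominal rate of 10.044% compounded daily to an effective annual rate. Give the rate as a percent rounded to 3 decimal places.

10.564%

One year is 365 periods at 0.000275178 each: (1 + 0.000275178)^365 ≈ 1.105642.
EAR = 1.105642 − 1 ≈ 10.56420%.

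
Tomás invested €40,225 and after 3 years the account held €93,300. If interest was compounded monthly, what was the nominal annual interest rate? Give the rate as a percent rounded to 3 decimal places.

28.375%

(1 + r/12)^36 = 93,300/40,225 = 2.31945.
1 + r/12 = 2.31945^(1/36) ≈ 1.023646, so r/12 ≈ 0.0236455.
r ≈ 12·0.0236455 = 28.37465%.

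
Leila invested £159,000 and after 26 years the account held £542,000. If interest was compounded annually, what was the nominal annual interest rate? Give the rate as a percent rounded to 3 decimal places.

(1 + r)^26 = 542,000/159,000 = 3.40881.
1 + r = 3.40881^(1/26) ≈ 1.048298, so r ≈ 0.0482979.
r ≈ 4.82979%.

4.830%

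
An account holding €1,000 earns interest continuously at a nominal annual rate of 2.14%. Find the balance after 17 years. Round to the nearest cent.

€1,438.79

A = P·e^(rt) = 1,000·e^(0.0214·17) = 1,000·e^0.3638.
e^0.3638 ≈ 1.438786428, so A ≈ 1,438.7864.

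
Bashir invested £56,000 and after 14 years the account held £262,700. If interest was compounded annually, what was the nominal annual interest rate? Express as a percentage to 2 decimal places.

11.67%

(1 + r)^14 = 262,700/56,000 = 4.69107.
1 + r = 4.69107^(1/14) ≈ 1.11673, so r ≈ 0.11673.
r ≈ 11.67295%.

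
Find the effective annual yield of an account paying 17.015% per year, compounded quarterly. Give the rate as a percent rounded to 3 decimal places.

18.132%

EAR = (1 + 17.015%/4)^4 − 1 = (1 + 0.0425375)^4 − 1.
(1 + 0.0425375)^4 ≈ 1.181318, so EAR ≈ 18.13178%.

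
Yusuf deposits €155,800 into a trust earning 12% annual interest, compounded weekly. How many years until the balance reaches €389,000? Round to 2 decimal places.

7.63 years

We need (1 + 0.00230769)^(52t) = 2.4968, so 52t = ln 2.4968 / ln 1.002308 ≈ 396.9600.
t ≈ 396.9600/52 = 7.6338 years.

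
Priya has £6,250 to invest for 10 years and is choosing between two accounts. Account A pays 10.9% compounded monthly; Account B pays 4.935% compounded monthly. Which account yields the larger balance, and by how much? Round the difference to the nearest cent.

A: (1 + 0.109/12)^120 ≈ 2.9596746836, so 6,250 × 2.9596746836 ≈ 18,497.9668.
B: (1 + 0.0041125)^120 ≈ 1.6363825023, so 6,250 × 1.6363825023 ≈ 10,227.3906.
Difference ≈ 8,270.5761 in favor of A.

Account A, by £8,270.58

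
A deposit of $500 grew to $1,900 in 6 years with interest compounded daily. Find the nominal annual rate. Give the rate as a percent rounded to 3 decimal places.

(1 + r/365)^2190 = 1,900/500 = 3.8.
1 + r/365 = 3.8^(1/2190) ≈ 1.00061, so r/365 ≈ 0.000609775.
r ≈ 365·0.000609775 = 22.25680%.

22.257%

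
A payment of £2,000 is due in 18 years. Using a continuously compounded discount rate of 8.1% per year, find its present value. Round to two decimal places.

P = A·e^(−rt) = 2,000·e^(−1.458).
e^(−1.458) ≈ 0.2327012121, so P ≈ 465.4024.

£465.40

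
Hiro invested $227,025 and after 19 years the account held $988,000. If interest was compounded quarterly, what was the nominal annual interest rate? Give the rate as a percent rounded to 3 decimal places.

(1 + r/4)^76 = 988,000/227,025 = 4.35194.
1 + r/4 = 4.35194^(1/76) ≈ 1.019539, so r/4 ≈ 0.0195387.
r ≈ 4·0.0195387 = 7.81549%.

7.815%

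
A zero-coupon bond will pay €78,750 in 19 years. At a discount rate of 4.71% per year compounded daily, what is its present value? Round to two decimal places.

€32,182.92

Periodic rate = 4.71%/365 = 0.000129041; 6935 periods.
P = 78,750/(1 + 0.0471/365)^6935 ≈ 78,750/2.4469497907 ≈ 32,182.9243.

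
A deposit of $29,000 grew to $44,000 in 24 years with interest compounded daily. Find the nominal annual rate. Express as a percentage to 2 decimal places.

(1 + r/365)^8760 = 44,000/29,000 = 1.51724.
1 + r/365 = 1.51724^(1/8760) ≈ 1.000048, so r/365 ≈ 0.0000475917.
r ≈ 365·0.0000475917 = 1.73710%.

1.74%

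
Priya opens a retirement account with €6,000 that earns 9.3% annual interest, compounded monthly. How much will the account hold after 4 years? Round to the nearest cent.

€8,691.32

Growth factor = (1 + 0.00775)^48 ≈ 1.448554126.
A ≈ 6,000 × 1.448554126 ≈ 8,691.3248.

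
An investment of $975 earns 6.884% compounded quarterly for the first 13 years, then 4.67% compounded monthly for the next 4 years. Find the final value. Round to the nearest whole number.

$2,853

Phase 1: 975·(1 + 0.01721)^52 ≈ 2,367.8648.
Phase 2: 2,367.8648·(1 + 0.0467/12)^48 ≈ 2,853.1570.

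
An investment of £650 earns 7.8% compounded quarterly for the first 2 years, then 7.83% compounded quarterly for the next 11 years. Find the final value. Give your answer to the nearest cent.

After 2 years at 7.8%: 650 × 1.167072514 ≈ 758.5971.
Then 11 years at 7.83%: 758.5971 × 2.346625755 ≈ 1,780.1436.

£1,780.14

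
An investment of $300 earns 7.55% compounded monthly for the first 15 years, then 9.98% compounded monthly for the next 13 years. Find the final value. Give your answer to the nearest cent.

After 15 years at 7.55%: 300 × 3.092414622 ≈ 927.7244.
Then 13 years at 9.98%: 927.7244 × 3.640185731 ≈ 3,377.0891.

$3,377.09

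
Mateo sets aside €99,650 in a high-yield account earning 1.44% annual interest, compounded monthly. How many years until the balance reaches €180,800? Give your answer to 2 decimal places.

We need (1 + 0.0012)^(12t) = 1.8144, so 12t = ln 1.8144 / ln 1.0012 ≈ 496.7373.
t ≈ 496.7373/12 = 41.3948 years.

41.39 years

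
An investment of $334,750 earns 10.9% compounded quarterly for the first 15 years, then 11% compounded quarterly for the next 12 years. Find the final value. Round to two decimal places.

After 15 years at 10.9%: 334,750 × 5.018443003268 ≈ 1,679,923.7953.
Then 12 years at 11%: 1,679,923.7953 × 3.677289877855 ≈ 6,177,566.7682.

$6,177,566.77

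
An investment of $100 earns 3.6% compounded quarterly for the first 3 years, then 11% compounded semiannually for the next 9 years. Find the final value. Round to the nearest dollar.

$292

Phase 1: 100·(1 + 0.009)^12 ≈ 111.3510.
Phase 2: 111.3510·(1 + 0.055)^18 ≈ 291.9028.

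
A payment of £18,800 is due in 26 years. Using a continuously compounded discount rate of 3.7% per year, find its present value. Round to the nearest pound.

£7,184

P = A·e^(−rt) = 18,800·e^(−0.962).
e^(−0.962) ≈ 0.38212786548, so P ≈ 7,184.0039.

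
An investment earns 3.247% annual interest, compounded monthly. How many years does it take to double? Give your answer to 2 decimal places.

21.38 years

(1 + 0.00270583)^(12t) = 2.
12t = ln 2 / ln(1 + 0.00270583) ≈ 0.69315/0.00270218 ≈ 256.5141.
t ≈ 21.3762.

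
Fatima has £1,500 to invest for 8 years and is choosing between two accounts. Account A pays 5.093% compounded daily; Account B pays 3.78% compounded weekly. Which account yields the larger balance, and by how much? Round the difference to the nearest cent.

Account A growth factor: (1 + 0.05093/365)^2920 ≈ 1.502922546; balance ≈ 2,254.3838.
Account B growth factor: (1 + 0.0378/52)^416 ≈ 1.352953719; balance ≈ 2,029.4306.
Account A is larger by 224.9532.

Account A, by £224.95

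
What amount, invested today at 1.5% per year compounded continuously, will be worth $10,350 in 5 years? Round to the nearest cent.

$9,602.15

P = A·e^(−rt) = 10,350·e^(−0.075).
e^(−0.075) ≈ 0.92774348633, so P ≈ 9,602.1451.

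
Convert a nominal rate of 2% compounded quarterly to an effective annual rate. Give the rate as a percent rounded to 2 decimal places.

One year is 4 periods at 0.005 each: (1 + 0.005)^4 ≈ 1.020151.
EAR = 1.020151 − 1 ≈ 2.01505%.

2.02%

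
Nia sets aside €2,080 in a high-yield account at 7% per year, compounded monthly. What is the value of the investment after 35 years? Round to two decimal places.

€23,932.80

Periodic rate = 7%/12 = 0.00583333; periods = 12·35 = 420.
A = 2,080·(1 + 0.07/12)^420 ≈ 2,080·11.506151841 ≈ 23,932.7958.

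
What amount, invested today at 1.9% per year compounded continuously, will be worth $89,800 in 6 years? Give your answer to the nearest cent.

$80,124.76

P = A·e^(−rt) = 89,800·e^(−0.114).
e^(−0.114) ≈ 0.89225795588, so P ≈ 80,124.7644.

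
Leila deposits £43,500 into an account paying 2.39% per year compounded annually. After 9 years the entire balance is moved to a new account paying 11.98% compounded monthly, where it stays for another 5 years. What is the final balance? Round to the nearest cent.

After 9 years at 2.39%: 43,500 × 1.236852431 ≈ 53,803.0807.
Then 5 years at 11.98%: 53,803.0807 × 1.8148988643 ≈ 97,647.1501.

£97,647.15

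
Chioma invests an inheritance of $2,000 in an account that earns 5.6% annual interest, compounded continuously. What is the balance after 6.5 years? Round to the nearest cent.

A = P·e^(rt) = 2,000·e^(0.056·6.5) = 2,000·e^0.364.
e^0.364 ≈ 1.439074214, so A ≈ 2,878.1484.

$2,878.15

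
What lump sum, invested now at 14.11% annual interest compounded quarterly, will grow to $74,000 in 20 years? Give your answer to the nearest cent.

$4,621.40

Periodic rate = 14.11%/4 = 0.035275; 80 periods.
P = 74,000/(1 + 0.035275)^80 ≈ 74,000/16.012462938 ≈ 4,621.4002.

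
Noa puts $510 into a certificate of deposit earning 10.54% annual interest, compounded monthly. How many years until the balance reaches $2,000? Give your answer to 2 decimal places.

13.02 years

(1 + 0.00878333)^(12t) = 2,000/510 = 3.9216.
12t·ln(1 + 0.00878333) = ln(3.9216); 12t = 1.3665/0.00874498 ≈ 156.2601.
t ≈ 13.0217 years.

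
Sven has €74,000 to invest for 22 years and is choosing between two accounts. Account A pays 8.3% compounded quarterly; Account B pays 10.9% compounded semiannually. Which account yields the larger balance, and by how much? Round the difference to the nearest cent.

Account B, by €313,371.01

A: (1 + 0.02075)^88 ≈ 6.09405257061, so 74,000 × 6.09405257061 ≈ 450,959.8902.
B: (1 + 0.0545)^44 ≈ 10.3287959856, so 74,000 × 10.3287959856 ≈ 764,330.9029.
Difference ≈ 313,371.0127 in favor of B.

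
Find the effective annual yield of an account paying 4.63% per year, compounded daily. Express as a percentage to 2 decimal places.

4.74%

One year is 365 periods at 0.000126849 each: (1 + 0.000126849)^365 ≈ 1.047386.
EAR = 1.047386 − 1 ≈ 4.73855%.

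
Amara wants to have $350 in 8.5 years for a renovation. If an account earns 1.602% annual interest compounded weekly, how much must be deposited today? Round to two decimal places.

$305.45

Periodic rate = 1.602%/52 = 0.000308077; 442 periods.
P = 350/(1 + 0.01602/52)^442 ≈ 350/1.14585265 ≈ 305.4494.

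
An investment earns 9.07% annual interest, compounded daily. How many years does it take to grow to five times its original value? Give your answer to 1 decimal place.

(1 + 0.000248493)^(365t) = 5.
365t = ln 5 / ln(1 + 0.000248493) ≈ 1.6094/0.000248462 ≈ 6477.5945.
t ≈ 17.7468.

17.7 years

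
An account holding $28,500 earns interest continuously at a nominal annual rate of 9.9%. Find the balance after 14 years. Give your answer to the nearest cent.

$113,966.45

A = P·e^(rt) = 28,500·e^(0.099·14) = 28,500·e^1.386.
e^1.386 ≈ 3.9988227288, so A ≈ 113,966.4478.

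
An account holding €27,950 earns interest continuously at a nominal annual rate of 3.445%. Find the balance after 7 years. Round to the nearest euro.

€35,572

A = P·e^(rt) = 27,950·e^(0.03445·7) = 27,950·e^0.24115.
e^0.24115 ≈ 1.2727119278, so A ≈ 35,572.2984.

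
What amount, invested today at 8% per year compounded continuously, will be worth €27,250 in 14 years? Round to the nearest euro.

€8,891

P = A·e^(−rt) = 27,250·e^(−1.12).
e^(−1.12) ≈ 0.32627979462, so P ≈ 8,891.1244.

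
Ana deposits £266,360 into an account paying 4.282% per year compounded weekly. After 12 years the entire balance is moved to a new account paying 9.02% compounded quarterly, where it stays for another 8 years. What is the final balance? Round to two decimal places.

£908,742.31

Phase 1: 266,360·(1 + 0.04282/52)^624 ≈ 445,179.3922.
Phase 2: 445,179.3922·(1 + 0.02255)^32 ≈ 908,742.3125.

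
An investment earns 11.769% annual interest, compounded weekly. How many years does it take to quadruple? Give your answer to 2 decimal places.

11.79 years

(1 + 0.00226327)^(52t) = 4.
52t = ln 4 / ln(1 + 0.00226327) ≈ 1.3863/0.00226071 ≈ 613.2114.
t ≈ 11.7925.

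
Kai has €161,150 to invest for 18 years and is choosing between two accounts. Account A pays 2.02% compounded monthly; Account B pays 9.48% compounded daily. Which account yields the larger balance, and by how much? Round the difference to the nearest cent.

Account B, by €655,850.45

A: (1 + 0.0202/12)^216 ≈ 1.43805903644, so 161,150 × 1.43805903644 ≈ 231,743.2137.
B: (1 + 0.0948/365)^6570 ≈ 5.50787254222, so 161,150 × 5.50787254222 ≈ 887,593.6602.
Difference ≈ 655,850.4465 in favor of B.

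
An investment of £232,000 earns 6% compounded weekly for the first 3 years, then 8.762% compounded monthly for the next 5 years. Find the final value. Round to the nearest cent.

Phase 1: 232,000·(1 + 0.06/52)^156 ≈ 277,725.6082.
Phase 2: 277,725.6082·(1 + 0.08762/12)^60 ≈ 429,723.4742.

£429,723.47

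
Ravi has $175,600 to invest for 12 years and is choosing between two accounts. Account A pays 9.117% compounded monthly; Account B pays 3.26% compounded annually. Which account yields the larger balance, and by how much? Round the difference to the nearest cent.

Account A growth factor: (1 + 0.0075975)^144 ≈ 2.97399137051; balance ≈ 522,232.8847.
Account B growth factor: (1 + 0.0326)^12 ≈ 1.46955365931; balance ≈ 258,053.6226.
Account A is larger by 264,179.2621.

Account A, by $264,179.26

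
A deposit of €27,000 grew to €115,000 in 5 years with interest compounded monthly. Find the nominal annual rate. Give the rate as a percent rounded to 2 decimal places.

(1 + r/12)^60 = 115,000/27,000 = 4.25926.
1 + r/12 = 4.25926^(1/60) ≈ 1.024446, so r/12 ≈ 0.0244456.
r ≈ 12·0.0244456 = 29.33472%.

29.33%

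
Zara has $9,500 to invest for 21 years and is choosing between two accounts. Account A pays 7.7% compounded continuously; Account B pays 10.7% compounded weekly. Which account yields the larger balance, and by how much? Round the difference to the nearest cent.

Account B, by $41,795.71

A: e^(0.077·21) = e^1.617 ≈ 5.0379537618, so 9,500 × 5.0379537618 ≈ 47,860.5607.
B: (1 + 0.107/52)^1092 ≈ 9.4375022138, so 9,500 × 9.4375022138 ≈ 89,656.2710.
Difference ≈ 41,795.7103 in favor of B.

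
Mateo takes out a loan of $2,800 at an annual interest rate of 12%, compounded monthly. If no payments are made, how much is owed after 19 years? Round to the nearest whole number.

Periodic rate = 12%/12 = 0.01; periods = 12·19 = 228.
A = 2,800·(1 + 0.01)^228 ≈ 2,800·9.6665883013 ≈ 27,066.4472.

$27,066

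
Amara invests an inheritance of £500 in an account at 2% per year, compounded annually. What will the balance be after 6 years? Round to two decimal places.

Growth factor = (1 + 0.02)^6 ≈ 1.12616242.
A ≈ 500 × 1.12616242 ≈ 563.0812.

£563.08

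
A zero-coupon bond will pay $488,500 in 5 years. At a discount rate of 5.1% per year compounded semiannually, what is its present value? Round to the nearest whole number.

$379,759

Periodic rate = 5.1%/2 = 0.0255; 10 periods.
P = 488,500/(1 + 0.0255)^10 ≈ 488,500/1.28634258392 ≈ 379,758.8653.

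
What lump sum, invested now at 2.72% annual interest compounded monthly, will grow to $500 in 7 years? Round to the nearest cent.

Growth factor = (1 + 0.0272/12)^84 ≈ 1.20947277.
P = 500/1.20947277 ≈ 413.4033.

$413.40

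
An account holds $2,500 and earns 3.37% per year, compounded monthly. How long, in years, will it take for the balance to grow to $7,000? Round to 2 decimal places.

30.60 years

(1 + 0.00280833)^(12t) = 7,000/2,500 = 2.8.
12t·ln(1 + 0.00280833) = ln(2.8); 12t = 1.0296/0.0028044 ≈ 367.1446.
t ≈ 30.5954 years.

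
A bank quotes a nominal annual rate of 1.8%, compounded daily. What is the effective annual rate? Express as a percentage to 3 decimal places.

One year is 365 periods at 0.0000493151 each: (1 + 0.0000493151)^365 ≈ 1.018163.
EAR = 1.018163 − 1 ≈ 1.81625%.

1.816%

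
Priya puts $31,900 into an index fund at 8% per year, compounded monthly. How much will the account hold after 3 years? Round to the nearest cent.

Periodic rate = 8%/12 = 0.00666667; periods = 12·3 = 36.
A = 31,900·(1 + 0.08/12)^36 ≈ 31,900·1.2702370516 ≈ 40,520.5619.

$40,520.56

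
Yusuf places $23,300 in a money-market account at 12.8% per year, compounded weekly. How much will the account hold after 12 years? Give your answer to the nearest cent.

Growth factor = (1 + 0.128/52)^624 ≈ 4.63720880711.
A ≈ 23,300 × 4.63720880711 ≈ 108,046.9652.

$108,046.97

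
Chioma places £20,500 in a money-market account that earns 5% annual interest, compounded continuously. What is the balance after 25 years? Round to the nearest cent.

£71,552.03

A = P·e^(rt) = 20,500·e^(0.05·25) = 20,500·e^1.25.
e^1.25 ≈ 3.4903429575, so A ≈ 71,552.0306.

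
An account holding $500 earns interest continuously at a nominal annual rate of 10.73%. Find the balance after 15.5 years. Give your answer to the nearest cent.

A = P·e^(rt) = 500·e^(0.1073·15.5) = 500·e^1.66315.
e^1.66315 ≈ 5.275903794, so A ≈ 2,637.9519.

$2,637.95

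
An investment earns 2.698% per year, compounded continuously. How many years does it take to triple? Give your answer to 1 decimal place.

e^(0.02698t) = 3, so 0.02698t = ln 3 ≈ 1.0986.
t ≈ 1.0986/0.02698 ≈ 40.7195.

40.7 years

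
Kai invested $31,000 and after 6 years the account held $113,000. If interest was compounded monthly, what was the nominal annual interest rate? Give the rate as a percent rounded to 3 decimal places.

21.751%

(1 + r/12)^72 = 113,000/31,000 = 3.64516.
1 + r/12 = 3.64516^(1/72) ≈ 1.018126, so r/12 ≈ 0.0181262.
r ≈ 12·0.0181262 = 21.75146%.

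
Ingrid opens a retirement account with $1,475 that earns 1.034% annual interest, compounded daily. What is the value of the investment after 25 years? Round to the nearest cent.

$1,910.10

Periodic rate = 1.034%/365 = 0.0000283288; periods = 365·25 = 9125.
A = 1,475·(1 + 0.01034/365)^9125 ≈ 1,475·1.294981408 ≈ 1,910.0976.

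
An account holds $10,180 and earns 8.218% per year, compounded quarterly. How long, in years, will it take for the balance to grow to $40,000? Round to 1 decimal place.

16.8 years

We need (1 + 0.020545)^(4t) = 3.9293, so 4t = ln 3.9293 / ln 1.020545 ≈ 67.2896.
t ≈ 67.2896/4 = 16.8224 years.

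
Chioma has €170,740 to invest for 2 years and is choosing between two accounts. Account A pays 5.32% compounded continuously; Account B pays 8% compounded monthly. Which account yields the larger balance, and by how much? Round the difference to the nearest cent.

Account A growth factor: e^(0.0532·2) = e^0.1064 ≈ 1.11226669421; balance ≈ 189,908.4154.
Account B growth factor: (1 + 0.08/12)^24 ≈ 1.17288793175; balance ≈ 200,258.8855.
Account B is larger by 10,350.4701.

Account B, by €10,350.47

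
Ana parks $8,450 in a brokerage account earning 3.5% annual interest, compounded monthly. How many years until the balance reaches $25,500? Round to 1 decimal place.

31.6 years

We need (1 + 0.00291667)^(12t) = 3.0178, so 12t = ln 3.0178 / ln 1.002917 ≈ 379.2418.
t ≈ 379.2418/12 = 31.6035 years.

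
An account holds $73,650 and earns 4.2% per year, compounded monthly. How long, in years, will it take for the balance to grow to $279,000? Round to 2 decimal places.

31.77 years

(1 + 0.0035)^(12t) = 279,000/73,650 = 3.7882.
12t·ln(1 + 0.0035) = ln(3.7882); 12t = 1.3319/0.00349389 ≈ 381.2049.
t ≈ 31.7671 years.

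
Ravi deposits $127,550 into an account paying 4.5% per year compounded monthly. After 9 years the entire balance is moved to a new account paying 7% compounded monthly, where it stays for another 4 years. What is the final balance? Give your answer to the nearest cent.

$252,632.90

After 9 years at 4.5%: 127,550 × 1.4981672356 ≈ 191,091.2309.
Then 4 years at 7%: 191,091.2309 × 1.32205387789 ≈ 252,632.9028.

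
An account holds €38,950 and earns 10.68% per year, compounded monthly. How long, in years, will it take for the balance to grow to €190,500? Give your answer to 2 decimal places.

14.93 years

We need (1 + 0.0089)^(12t) = 4.8909, so 12t = ln 4.8909 / ln 1.0089 ≈ 179.1491.
t ≈ 179.1491/12 = 14.9291 years.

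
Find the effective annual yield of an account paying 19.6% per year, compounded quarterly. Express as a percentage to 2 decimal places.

EAR = (1 + 19.6%/4)^4 − 1 = (1 + 0.049)^4 − 1.
(1 + 0.049)^4 ≈ 1.210882, so EAR ≈ 21.08824%.

21.09%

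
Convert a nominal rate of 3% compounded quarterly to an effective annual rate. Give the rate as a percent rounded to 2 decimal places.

One year is 4 periods at 0.0075 each: (1 + 0.0075)^4 ≈ 1.030339.
EAR = 1.030339 − 1 ≈ 3.03392%.

3.03%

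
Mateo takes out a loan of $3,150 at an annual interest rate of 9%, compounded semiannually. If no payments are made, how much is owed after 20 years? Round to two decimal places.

$18,321.55

Periodic rate = 9%/2 = 0.045; periods = 2·20 = 40.
A = 3,150·(1 + 0.045)^40 ≈ 3,150·5.8163645376 ≈ 18,321.5483.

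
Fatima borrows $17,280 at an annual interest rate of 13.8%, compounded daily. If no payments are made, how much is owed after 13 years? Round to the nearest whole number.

$103,877

Growth factor = (1 + 0.138/365)^4745 ≈ 6.01141971274.
A ≈ 17,280 × 6.01141971274 ≈ 103,877.3326.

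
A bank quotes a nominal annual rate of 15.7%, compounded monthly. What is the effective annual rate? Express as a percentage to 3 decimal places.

16.880%

EAR = (1 + 15.7%/12)^12 − 1 = (1 + 0.0130833)^12 − 1.
(1 + 0.0130833)^12 ≈ 1.168805, so EAR ≈ 16.88050%.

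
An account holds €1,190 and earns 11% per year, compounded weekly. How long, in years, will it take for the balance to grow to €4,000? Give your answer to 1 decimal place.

(1 + 0.00211538)^(52t) = 4,000/1,190 = 3.3613.
52t·ln(1 + 0.00211538) = ln(3.3613); 52t = 1.2123/0.00211315 ≈ 573.7126.
t ≈ 11.0329 years.

11.0 years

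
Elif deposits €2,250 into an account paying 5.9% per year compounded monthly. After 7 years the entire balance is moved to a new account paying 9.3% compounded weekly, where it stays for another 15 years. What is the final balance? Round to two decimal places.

€13,690.09

After 7 years at 5.9%: 2,250 × 1.5098163547 ≈ 3,397.0868.
Then 15 years at 9.3%: 3,397.0868 × 4.0299502599 ≈ 13,690.0908.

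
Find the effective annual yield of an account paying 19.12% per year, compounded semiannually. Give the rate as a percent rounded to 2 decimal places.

20.03%

One year is 2 periods at 0.0956 each: (1 + 0.0956)^2 ≈ 1.200339.
EAR = 1.200339 − 1 ≈ 20.03394%.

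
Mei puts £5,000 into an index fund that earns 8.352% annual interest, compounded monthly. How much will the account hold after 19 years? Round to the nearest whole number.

£24,308

Periodic rate = 8.352%/12 = 0.00696; periods = 12·19 = 228.
A = 5,000·(1 + 0.00696)^228 ≈ 5,000·4.861675581 ≈ 24,308.3779.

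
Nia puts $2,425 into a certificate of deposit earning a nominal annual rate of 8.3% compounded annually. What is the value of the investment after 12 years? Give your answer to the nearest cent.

Annual rate = 8.3% = 0.083; years = 12.
A = 2,425·(1 + 0.083)^12 ≈ 2,425·2.603403471 ≈ 6,313.2534.

$6,313.25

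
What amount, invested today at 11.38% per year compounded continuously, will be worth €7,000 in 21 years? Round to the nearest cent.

P = A·e^(−rt) = 7,000·e^(−2.3898).
e^(−2.3898) ≈ 0.09164801165, so P ≈ 641.5361.

€641.54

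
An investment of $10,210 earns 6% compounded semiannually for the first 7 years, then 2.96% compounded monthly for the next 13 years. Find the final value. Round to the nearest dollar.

After 7 years at 6%: 10,210 × 1.5125897249 ≈ 15,443.5411.
Then 13 years at 2.96%: 15,443.5411 × 1.4686244176 ≈ 22,680.7615.

$22,681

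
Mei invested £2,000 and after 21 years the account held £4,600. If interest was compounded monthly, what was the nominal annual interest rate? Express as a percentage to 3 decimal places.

3.973%

(1 + r/12)^252 = 4,600/2,000 = 2.3.
1 + r/12 = 2.3^(1/252) ≈ 1.003311, so r/12 ≈ 0.00331066.
r ≈ 12·0.00331066 = 3.97280%.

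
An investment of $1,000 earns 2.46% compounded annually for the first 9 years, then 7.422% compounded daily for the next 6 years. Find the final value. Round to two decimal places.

After 9 years at 2.46%: 1,000 × 1.24448356 ≈ 1,244.4836.
Then 6 years at 7.422%: 1,244.4836 × 1.560918968 ≈ 1,942.5380.

$1,942.54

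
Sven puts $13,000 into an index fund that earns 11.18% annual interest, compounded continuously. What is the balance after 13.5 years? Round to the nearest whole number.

$58,806

A = P·e^(rt) = 13,000·e^(0.1118·13.5) = 13,000·e^1.5093.
e^1.5093 ≈ 4.5235631915, so A ≈ 58,806.3215.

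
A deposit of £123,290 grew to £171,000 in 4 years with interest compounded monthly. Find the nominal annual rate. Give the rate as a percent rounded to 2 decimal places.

8.21%

The 48-period growth factor is 171,000/123,290 = 1.38697.
r/12 = 1.38697^(1/48) − 1 ≈ 0.00683836, so r ≈ 12·0.00683836 = 8.20604%.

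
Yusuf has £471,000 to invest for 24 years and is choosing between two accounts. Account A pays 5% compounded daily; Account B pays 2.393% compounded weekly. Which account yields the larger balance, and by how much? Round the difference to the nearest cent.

Account A, by £727,297.56

Account A growth factor: (1 + 0.05/365)^8760 ≈ 3.319844072544; balance ≈ 1,563,646.5582.
Account B growth factor: (1 + 0.02393/52)^1248 ≈ 1.77568789034; balance ≈ 836,348.9964.
Account A is larger by 727,297.5618.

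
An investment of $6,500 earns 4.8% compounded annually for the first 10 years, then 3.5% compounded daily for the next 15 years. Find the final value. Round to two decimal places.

Phase 1: 6,500·(1 + 0.048)^10 ≈ 10,387.8623.
Phase 2: 10,387.8623·(1 + 0.035/365)^5475 ≈ 17,559.8117.

$17,559.81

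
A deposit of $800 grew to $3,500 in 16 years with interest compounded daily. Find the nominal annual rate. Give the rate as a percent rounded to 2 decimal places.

The 5840-period growth factor is 3,500/800 = 4.375.
r/365 = 4.375^(1/5840) − 1 ≈ 0.000252756, so r ≈ 365·0.000252756 = 9.22558%.

9.23%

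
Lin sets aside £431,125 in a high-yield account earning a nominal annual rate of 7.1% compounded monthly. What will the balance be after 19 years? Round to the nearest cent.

£1,654,779.34

Periodic rate = 7.1%/12 = 0.00591667; periods = 12·19 = 228.
A = 431,125·(1 + 0.071/12)^228 ≈ 431,125·3.838282036889 ≈ 1,654,779.3432.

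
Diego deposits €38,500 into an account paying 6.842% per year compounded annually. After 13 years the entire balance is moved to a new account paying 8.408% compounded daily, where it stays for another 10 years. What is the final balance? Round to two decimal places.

€210,969.46

After 13 years at 6.842%: 38,500 × 2.36399262912 ≈ 91,013.7162.
Then 10 years at 8.408%: 91,013.7162 × 2.31799635662 ≈ 210,969.4626.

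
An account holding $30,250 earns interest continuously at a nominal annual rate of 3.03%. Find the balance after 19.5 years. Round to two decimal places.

$54,617.05

A = P·e^(rt) = 30,250·e^(0.0303·19.5) = 30,250·e^0.59085.
e^0.59085 ≈ 1.8055224574, so A ≈ 54,617.0543.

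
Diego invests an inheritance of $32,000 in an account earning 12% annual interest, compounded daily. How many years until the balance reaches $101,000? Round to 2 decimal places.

9.58 years

(1 + 0.000328767)^(365t) = 101,000/32,000 = 3.1562.
365t·ln(1 + 0.000328767) = ln(3.1562); 365t = 1.1494/0.000328713 ≈ 3496.6195.
t ≈ 9.5798 years.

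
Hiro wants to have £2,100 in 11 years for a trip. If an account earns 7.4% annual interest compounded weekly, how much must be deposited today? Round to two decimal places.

£931.01

Periodic rate = 7.4%/52 = 0.00142308; 572 periods.
P = 2,100/(1 + 0.074/52)^572 ≈ 2,100/2.255612053 ≈ 931.0112.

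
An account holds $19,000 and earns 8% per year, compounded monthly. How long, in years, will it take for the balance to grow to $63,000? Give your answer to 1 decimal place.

We need (1 + 0.00666667)^(12t) = 3.3158, so 12t = ln 3.3158 / ln 1.006667 ≈ 180.4030.
t ≈ 180.4030/12 = 15.0336 years.

15.0 years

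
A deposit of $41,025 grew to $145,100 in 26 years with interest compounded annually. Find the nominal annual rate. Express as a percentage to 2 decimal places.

(1 + r)^26 = 145,100/41,025 = 3.53687.
1 + r = 3.53687^(1/26) ≈ 1.049786, so r ≈ 0.0497859.
r ≈ 4.97859%.

4.98%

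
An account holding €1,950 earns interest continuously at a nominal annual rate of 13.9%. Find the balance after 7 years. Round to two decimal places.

A = P·e^(rt) = 1,950·e^(0.139·7) = 1,950·e^0.973.
e^0.973 ≈ 2.645870175, so A ≈ 5,159.4468.

€5,159.45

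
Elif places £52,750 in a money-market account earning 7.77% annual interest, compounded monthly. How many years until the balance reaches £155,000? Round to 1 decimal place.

13.9 years

(1 + 0.006475)^(12t) = 155,000/52,750 = 2.9384.
12t·ln(1 + 0.006475) = ln(2.9384); 12t = 1.0779/0.00645413 ≈ 167.0034.
t ≈ 13.9170 years.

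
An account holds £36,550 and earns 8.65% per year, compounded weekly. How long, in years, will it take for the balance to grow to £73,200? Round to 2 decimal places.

(1 + 0.00166346)^(52t) = 73,200/36,550 = 2.0027.
52t·ln(1 + 0.00166346) = ln(2.0027); 52t = 0.69451/0.00166208 ≈ 417.8586.
t ≈ 8.0357 years.

8.04 years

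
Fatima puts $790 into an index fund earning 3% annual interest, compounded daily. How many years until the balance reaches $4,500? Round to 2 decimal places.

(1 + 0.0000821918)^(365t) = 4,500/790 = 5.6962.
365t·ln(1 + 0.0000821918) = ln(5.6962); 365t = 1.7398/8.21884e-05 ≈ 21168.4333.
t ≈ 57.9957 years.

58.00 years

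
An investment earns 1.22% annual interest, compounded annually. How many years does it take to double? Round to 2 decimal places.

(1 + 0.0122)^t = 2.
t = ln 2 / ln(1 + 0.0122) ≈ 0.69315/0.0121262 ≈ 57.1612.

57.16 years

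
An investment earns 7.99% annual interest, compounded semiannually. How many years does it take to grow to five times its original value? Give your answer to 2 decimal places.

20.54 years

(1 + 0.03995)^(2t) = 5.
2t = ln 5 / ln(1 + 0.03995) ≈ 1.6094/0.0391726 ≈ 41.0858.
t ≈ 20.5429.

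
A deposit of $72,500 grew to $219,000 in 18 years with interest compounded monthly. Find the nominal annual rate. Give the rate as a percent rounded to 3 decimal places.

6.157%

The 216-period growth factor is 219,000/72,500 = 3.02069.
r/12 = 3.02069^(1/216) − 1 ≈ 0.00513111, so r ≈ 12·0.00513111 = 6.15733%.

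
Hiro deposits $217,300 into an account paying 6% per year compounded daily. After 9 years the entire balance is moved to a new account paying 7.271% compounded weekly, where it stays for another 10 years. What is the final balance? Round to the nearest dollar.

$771,107

Phase 1: 217,300·(1 + 0.06/365)^3285 ≈ 372,871.7432.
Phase 2: 372,871.7432·(1 + 0.07271/52)^520 ≈ 771,106.6117.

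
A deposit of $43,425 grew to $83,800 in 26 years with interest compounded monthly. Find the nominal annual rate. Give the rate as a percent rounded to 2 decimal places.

2.53%

The 312-period growth factor is 83,800/43,425 = 1.92976.
r/12 = 1.92976^(1/312) − 1 ≈ 0.00210927, so r ≈ 12·0.00210927 = 2.53112%.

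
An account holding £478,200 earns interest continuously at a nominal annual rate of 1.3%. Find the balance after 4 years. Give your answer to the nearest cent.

A = P·e^(rt) = 478,200·e^(0.013·4) = 478,200·e^0.052.
e^0.052 ≈ 1.05337574251, so A ≈ 503,724.2801.

£503,724.28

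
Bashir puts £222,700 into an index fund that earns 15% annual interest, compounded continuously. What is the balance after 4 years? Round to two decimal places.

A = P·e^(rt) = 222,700·e^(0.15·4) = 222,700·e^0.6.
e^0.6 ≈ 1.82211880039, so A ≈ 405,785.8568.

£405,785.86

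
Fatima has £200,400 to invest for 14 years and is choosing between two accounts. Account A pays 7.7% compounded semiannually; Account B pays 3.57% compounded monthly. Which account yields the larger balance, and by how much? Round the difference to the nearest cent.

Account A, by £247,045.44

Account A growth factor: (1 + 0.0385)^28 ≈ 2.87993061359; balance ≈ 577,138.0950.
Account B growth factor: (1 + 0.002975)^168 ≈ 1.6471689374; balance ≈ 330,092.6551.
Account A is larger by 247,045.4399.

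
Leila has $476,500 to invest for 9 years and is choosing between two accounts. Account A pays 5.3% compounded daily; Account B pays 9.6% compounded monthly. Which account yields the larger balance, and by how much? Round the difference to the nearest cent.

Account B, by $358,953.30

A: (1 + 0.053/365)^3285 ≈ 1.61117765098, so 476,500 × 1.61117765098 ≈ 767,726.1507.
B: (1 + 0.008)^108 ≈ 2.364489924909, so 476,500 × 2.364489924909 ≈ 1,126,679.4492.
Difference ≈ 358,953.2985 in favor of B.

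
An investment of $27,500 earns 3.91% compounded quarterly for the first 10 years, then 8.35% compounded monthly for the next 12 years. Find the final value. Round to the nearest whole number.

Phase 1: 27,500·(1 + 0.009775)^40 ≈ 40,580.4878.
Phase 2: 40,580.4878·(1 + 0.0835/12)^144 ≈ 110,147.1631.

$110,147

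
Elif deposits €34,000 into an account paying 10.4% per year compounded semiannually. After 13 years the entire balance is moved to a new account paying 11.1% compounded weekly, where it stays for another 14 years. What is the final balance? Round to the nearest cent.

After 13 years at 10.4%: 34,000 × 3.73602036812 ≈ 127,024.6925.
Then 14 years at 11.1%: 127,024.6925 × 4.72252569042 ≈ 599,877.3737.

€599,877.37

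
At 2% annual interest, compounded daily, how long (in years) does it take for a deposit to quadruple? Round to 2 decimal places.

(1 + 0.0000547945)^(365t) = 4.
365t = ln 4 / ln(1 + 0.0000547945) ≈ 1.3863/5.4793e-05 ≈ 25300.5652.
t ≈ 69.3166.

69.32 years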